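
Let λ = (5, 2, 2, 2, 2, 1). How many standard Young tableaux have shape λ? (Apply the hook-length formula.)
# SYT of shape (5, 2, 2, 2, 2, 1) = 21021

Hook-length formula: f^λ = n! / Π hook(c), product over all cells c of the Young diagram. For λ = (5, 2, 2, 2, 2, 1), n = 14 boxes. Hook lengths by row (left-to-right, top-to-bottom): [10, 8, 3, 2, 1]; [6, 4]; [5, 3]; [4, 2]; [3, 1]; [1]. Product of hooks = 4147200. So f^λ = 14! / 4147200 = 87178291200 / 4147200 = 21021.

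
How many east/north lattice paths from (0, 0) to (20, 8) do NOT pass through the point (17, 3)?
Number of paths = 3044265

Total paths from (0, 0) to (20, 8): C(28, 20) = 3108105. Paths through (17, 3): (paths (0, 0) → (17, 3)) × (paths (17, 3) → (20, 8)) = C(20, 17) · C(8, 3) = 1140 · 56 = 63840. Avoidance count = 3108105 − 63840 = 3044265.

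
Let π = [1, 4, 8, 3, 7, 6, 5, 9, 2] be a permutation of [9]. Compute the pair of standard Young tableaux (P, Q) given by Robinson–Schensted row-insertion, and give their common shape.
P = [1, 2, 5, 9] / [3, 6] / [4] / [7] / [8];  Q = [1, 2, 3, 8] / [4, 5] / [6] / [7] / [9];  common shape = (4, 2, 1, 1, 1)

Row-insert the values π_1, π_2, … into P one at a time, bumping the leftmost entry strictly greater than the inserted value down to the next row. The recording tableau Q records, in position (i, j), the step at which that cell was added to P.
  Insert 1 (step 1): P = [1];  Q = [1]
  Insert 4 (step 2): P = [1, 4];  Q = [1, 2]
  Insert 8 (step 3): P = [1, 4, 8];  Q = [1, 2, 3]
  Insert 3 (step 4): P = [1, 3, 8] / [4];  Q = [1, 2, 3] / [4]
  Insert 7 (step 5): P = [1, 3, 7] / [4, 8];  Q = [1, 2, 3] / [4, 5]
  Insert 6 (step 6): P = [1, 3, 6] / [4, 7] / [8];  Q = [1, 2, 3] / [4, 5] / [6]
  Insert 5 (step 7): P = [1, 3, 5] / [4, 6] / [7] / [8];  Q = [1, 2, 3] / [4, 5] / [6] / [7]
  Insert 9 (step 8): P = [1, 3, 5, 9] / [4, 6] / [7] / [8];  Q = [1, 2, 3, 8] / [4, 5] / [6] / [7]
  Insert 2 (step 9): P = [1, 2, 5, 9] / [3, 6] / [4] / [7] / [8];  Q = [1, 2, 3, 8] / [4, 5] / [6] / [7] / [9]
Final shape: (4, 2, 1, 1, 1).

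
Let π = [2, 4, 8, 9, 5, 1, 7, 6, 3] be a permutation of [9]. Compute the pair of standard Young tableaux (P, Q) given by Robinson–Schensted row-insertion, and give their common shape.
P = [1, 3, 5, 6] / [2, 4] / [7, 9] / [8];  Q = [1, 2, 3, 4] / [5, 7] / [6, 8] / [9];  common shape = (4, 2, 2, 1)

Row-insert the values π_1, π_2, … into P one at a time, bumping the leftmost entry strictly greater than the inserted value down to the next row. The recording tableau Q records, in position (i, j), the step at which that cell was added to P.
  Insert 2 (step 1): P = [2];  Q = [1]
  Insert 4 (step 2): P = [2, 4];  Q = [1, 2]
  Insert 8 (step 3): P = [2, 4, 8];  Q = [1, 2, 3]
  Insert 9 (step 4): P = [2, 4, 8, 9];  Q = [1, 2, 3, 4]
  Insert 5 (step 5): P = [2, 4, 5, 9] / [8];  Q = [1, 2, 3, 4] / [5]
  Insert 1 (step 6): P = [1, 4, 5, 9] / [2] / [8];  Q = [1, 2, 3, 4] / [5] / [6]
  Insert 7 (step 7): P = [1, 4, 5, 7] / [2, 9] / [8];  Q = [1, 2, 3, 4] / [5, 7] / [6]
  Insert 6 (step 8): P = [1, 4, 5, 6] / [2, 7] / [8, 9];  Q = [1, 2, 3, 4] / [5, 7] / [6, 8]
  Insert 3 (step 9): P = [1, 3, 5, 6] / [2, 4] / [7, 9] / [8];  Q = [1, 2, 3, 4] / [5, 7] / [6, 8] / [9]
Final shape: (4, 2, 2, 1).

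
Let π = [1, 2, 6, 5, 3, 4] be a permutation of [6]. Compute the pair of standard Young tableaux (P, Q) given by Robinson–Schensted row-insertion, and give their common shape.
P = [1, 2, 3, 4] / [5] / [6];  Q = [1, 2, 3, 6] / [4] / [5];  common shape = (4, 1, 1)

Row-insert the values π_1, π_2, … into P one at a time, bumping the leftmost entry strictly greater than the inserted value down to the next row. The recording tableau Q records, in position (i, j), the step at which that cell was added to P.
  Insert 1 (step 1): P = [1];  Q = [1]
  Insert 2 (step 2): P = [1, 2];  Q = [1, 2]
  Insert 6 (step 3): P = [1, 2, 6];  Q = [1, 2, 3]
  Insert 5 (step 4): P = [1, 2, 5] / [6];  Q = [1, 2, 3] / [4]
  Insert 3 (step 5): P = [1, 2, 3] / [5] / [6];  Q = [1, 2, 3] / [4] / [5]
  Insert 4 (step 6): P = [1, 2, 3, 4] / [5] / [6];  Q = [1, 2, 3, 6] / [4] / [5]
Final shape: (4, 1, 1).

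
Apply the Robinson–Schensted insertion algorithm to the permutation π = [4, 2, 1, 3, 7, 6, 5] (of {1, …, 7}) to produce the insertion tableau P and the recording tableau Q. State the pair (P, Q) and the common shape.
P = [1, 3, 5] / [2, 6] / [4, 7];  Q = [1, 4, 5] / [2, 6] / [3, 7];  common shape = (3, 2, 2)

Row-insert the values π_1, π_2, … into P one at a time, bumping the leftmost entry strictly greater than the inserted value down to the next row. The recording tableau Q records, in position (i, j), the step at which that cell was added to P.
  Insert 4 (step 1): P = [4];  Q = [1]
  Insert 2 (step 2): P = [2] / [4];  Q = [1] / [2]
  Insert 1 (step 3): P = [1] / [2] / [4];  Q = [1] / [2] / [3]
  Insert 3 (step 4): P = [1, 3] / [2] / [4];  Q = [1, 4] / [2] / [3]
  Insert 7 (step 5): P = [1, 3, 7] / [2] / [4];  Q = [1, 4, 5] / [2] / [3]
  Insert 6 (step 6): P = [1, 3, 6] / [2, 7] / [4];  Q = [1, 4, 5] / [2, 6] / [3]
  Insert 5 (step 7): P = [1, 3, 5] / [2, 6] / [4, 7];  Q = [1, 4, 5] / [2, 6] / [3, 7]
Final shape: (3, 2, 2).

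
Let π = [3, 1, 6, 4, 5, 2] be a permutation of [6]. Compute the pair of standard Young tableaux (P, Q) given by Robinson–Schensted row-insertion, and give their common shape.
P = [1, 2, 5] / [3, 4] / [6];  Q = [1, 3, 5] / [2, 4] / [6];  common shape = (3, 2, 1)

Row-insert the values π_1, π_2, … into P one at a time, bumping the leftmost entry strictly greater than the inserted value down to the next row. The recording tableau Q records, in position (i, j), the step at which that cell was added to P.
  Insert 3 (step 1): P = [3];  Q = [1]
  Insert 1 (step 2): P = [1] / [3];  Q = [1] / [2]
  Insert 6 (step 3): P = [1, 6] / [3];  Q = [1, 3] / [2]
  Insert 4 (step 4): P = [1, 4] / [3, 6];  Q = [1, 3] / [2, 4]
  Insert 5 (step 5): P = [1, 4, 5] / [3, 6];  Q = [1, 3, 5] / [2, 4]
  Insert 2 (step 6): P = [1, 2, 5] / [3, 4] / [6];  Q = [1, 3, 5] / [2, 4] / [6]
Final shape: (3, 2, 1).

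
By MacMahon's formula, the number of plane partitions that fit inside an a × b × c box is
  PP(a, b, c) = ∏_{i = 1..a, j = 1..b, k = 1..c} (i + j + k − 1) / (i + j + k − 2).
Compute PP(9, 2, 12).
PP(9, 2, 12) = 14620666060

Evaluate the triple product over i = 1..9, j = 1..2, k = 1..12. The factors are (2/1) · (3/2) · (4/3) · (5/4) · (6/5) · (7/6) · (8/7) · (9/8) · … (216 factors total). The numerators and denominators telescope so the product is an integer; carrying out the multiplication exactly gives PP(9, 2, 12) = 14620666060.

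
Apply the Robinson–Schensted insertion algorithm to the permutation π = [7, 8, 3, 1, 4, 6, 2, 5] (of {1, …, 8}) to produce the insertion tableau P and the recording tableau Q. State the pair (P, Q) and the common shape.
P = [1, 2, 5] / [3, 4, 6] / [7, 8];  Q = [1, 2, 6] / [3, 5, 8] / [4, 7];  common shape = (3, 3, 2)

Row-insert the values π_1, π_2, … into P one at a time, bumping the leftmost entry strictly greater than the inserted value down to the next row. The recording tableau Q records, in position (i, j), the step at which that cell was added to P.
  Insert 7 (step 1): P = [7];  Q = [1]
  Insert 8 (step 2): P = [7, 8];  Q = [1, 2]
  Insert 3 (step 3): P = [3, 8] / [7];  Q = [1, 2] / [3]
  Insert 1 (step 4): P = [1, 8] / [3] / [7];  Q = [1, 2] / [3] / [4]
  Insert 4 (step 5): P = [1, 4] / [3, 8] / [7];  Q = [1, 2] / [3, 5] / [4]
  Insert 6 (step 6): P = [1, 4, 6] / [3, 8] / [7];  Q = [1, 2, 6] / [3, 5] / [4]
  Insert 2 (step 7): P = [1, 2, 6] / [3, 4] / [7, 8];  Q = [1, 2, 6] / [3, 5] / [4, 7]
  Insert 5 (step 8): P = [1, 2, 5] / [3, 4, 6] / [7, 8];  Q = [1, 2, 6] / [3, 5, 8] / [4, 7]
Final shape: (3, 3, 2).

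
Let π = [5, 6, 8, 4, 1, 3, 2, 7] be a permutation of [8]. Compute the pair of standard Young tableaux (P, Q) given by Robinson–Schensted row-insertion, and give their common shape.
P = [1, 2, 7] / [3, 6, 8] / [4] / [5];  Q = [1, 2, 3] / [4, 6, 8] / [5] / [7];  common shape = (3, 3, 1, 1)

Row-insert the values π_1, π_2, … into P one at a time, bumping the leftmost entry strictly greater than the inserted value down to the next row. The recording tableau Q records, in position (i, j), the step at which that cell was added to P.
  Insert 5 (step 1): P = [5];  Q = [1]
  Insert 6 (step 2): P = [5, 6];  Q = [1, 2]
  Insert 8 (step 3): P = [5, 6, 8];  Q = [1, 2, 3]
  Insert 4 (step 4): P = [4, 6, 8] / [5];  Q = [1, 2, 3] / [4]
  Insert 1 (step 5): P = [1, 6, 8] / [4] / [5];  Q = [1, 2, 3] / [4] / [5]
  Insert 3 (step 6): P = [1, 3, 8] / [4, 6] / [5];  Q = [1, 2, 3] / [4, 6] / [5]
  Insert 2 (step 7): P = [1, 2, 8] / [3, 6] / [4] / [5];  Q = [1, 2, 3] / [4, 6] / [5] / [7]
  Insert 7 (step 8): P = [1, 2, 7] / [3, 6, 8] / [4] / [5];  Q = [1, 2, 3] / [4, 6, 8] / [5] / [7]
Final shape: (3, 3, 1, 1).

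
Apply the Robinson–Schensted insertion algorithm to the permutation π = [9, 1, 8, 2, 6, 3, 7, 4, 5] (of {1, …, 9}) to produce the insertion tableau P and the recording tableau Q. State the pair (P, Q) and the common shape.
P = [1, 2, 3, 4, 5] / [6, 7] / [8] / [9];  Q = [1, 3, 5, 7, 9] / [2, 8] / [4] / [6];  common shape = (5, 2, 1, 1)

Row-insert the values π_1, π_2, … into P one at a time, bumping the leftmost entry strictly greater than the inserted value down to the next row. The recording tableau Q records, in position (i, j), the step at which that cell was added to P.
  Insert 9 (step 1): P = [9];  Q = [1]
  Insert 1 (step 2): P = [1] / [9];  Q = [1] / [2]
  Insert 8 (step 3): P = [1, 8] / [9];  Q = [1, 3] / [2]
  Insert 2 (step 4): P = [1, 2] / [8] / [9];  Q = [1, 3] / [2] / [4]
  Insert 6 (step 5): P = [1, 2, 6] / [8] / [9];  Q = [1, 3, 5] / [2] / [4]
  Insert 3 (step 6): P = [1, 2, 3] / [6] / [8] / [9];  Q = [1, 3, 5] / [2] / [4] / [6]
  Insert 7 (step 7): P = [1, 2, 3, 7] / [6] / [8] / [9];  Q = [1, 3, 5, 7] / [2] / [4] / [6]
  Insert 4 (step 8): P = [1, 2, 3, 4] / [6, 7] / [8] / [9];  Q = [1, 3, 5, 7] / [2, 8] / [4] / [6]
  Insert 5 (step 9): P = [1, 2, 3, 4, 5] / [6, 7] / [8] / [9];  Q = [1, 3, 5, 7, 9] / [2, 8] / [4] / [6]
Final shape: (5, 2, 1, 1).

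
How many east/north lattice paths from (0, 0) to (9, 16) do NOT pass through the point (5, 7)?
Number of paths = 1476695

Total paths from (0, 0) to (9, 16): C(25, 9) = 2042975. Paths through (5, 7): (paths (0, 0) → (5, 7)) × (paths (5, 7) → (9, 16)) = C(12, 5) · C(13, 4) = 792 · 715 = 566280. Avoidance count = 2042975 − 566280 = 1476695.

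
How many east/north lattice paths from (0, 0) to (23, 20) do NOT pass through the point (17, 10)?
Number of paths = 893009147940

Total paths from (0, 0) to (23, 20): C(43, 23) = 960566918220. Paths through (17, 10): (paths (0, 0) → (17, 10)) × (paths (17, 10) → (23, 20)) = C(27, 17) · C(16, 6) = 8436285 · 8008 = 67557770280. Avoidance count = 960566918220 − 67557770280 = 893009147940.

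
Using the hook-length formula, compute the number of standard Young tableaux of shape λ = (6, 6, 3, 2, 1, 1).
# SYT of shape (6, 6, 3, 2, 1, 1) = 31744440

Hook-length formula: f^λ = n! / Π hook(c), product over all cells c of the Young diagram. For λ = (6, 6, 3, 2, 1, 1), n = 19 boxes. Hook lengths by row (left-to-right, top-to-bottom): [11, 8, 6, 4, 3, 2]; [10, 7, 5, 3, 2, 1]; [6, 3, 1]; [4, 1]; [2]; [1]. Product of hooks = 3832012800. So f^λ = 19! / 3832012800 = 121645100408832000 / 3832012800 = 31744440.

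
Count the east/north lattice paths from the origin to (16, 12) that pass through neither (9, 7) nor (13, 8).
Number of paths = 16241125

Inclusion–exclusion. Total paths: C(28, 16) = 30421755. Through P₁: C(16, 9)·C(12, 7) = 9060480. Through P₂: C(21, 13)·C(7, 3) = 7122150. Since P₁ is strictly southwest of P₂, a monotone path through both must visit P₁ then P₂; paths through both = C(16, 9)·C(5, 4)·C(7, 3) = 2002000. Avoid both = 30421755 − 9060480 − 7122150 + 2002000 = 16241125.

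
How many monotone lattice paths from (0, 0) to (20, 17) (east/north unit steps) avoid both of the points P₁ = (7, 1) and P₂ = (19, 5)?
Number of paths = 15362094118

Inclusion–exclusion. Total paths: C(37, 20) = 15905368710. Through P₁: C(8, 7)·C(29, 13) = 542911320. Through P₂: C(24, 19)·C(13, 1) = 552552. Since P₁ is strictly southwest of P₂, a monotone path through both must visit P₁ then P₂; paths through both = C(8, 7)·C(16, 12)·C(13, 1) = 189280. Avoid both = 15905368710 − 542911320 − 552552 + 189280 = 15362094118.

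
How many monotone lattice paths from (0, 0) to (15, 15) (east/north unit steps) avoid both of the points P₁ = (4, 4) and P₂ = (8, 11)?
Number of paths = 88418220

Inclusion–exclusion. Total paths: C(30, 15) = 155117520. Through P₁: C(8, 4)·C(22, 11) = 49380240. Through P₂: C(19, 8)·C(11, 7) = 24942060. Since P₁ is strictly southwest of P₂, a monotone path through both must visit P₁ then P₂; paths through both = C(8, 4)·C(11, 4)·C(11, 7) = 7623000. Avoid both = 155117520 − 49380240 − 24942060 + 7623000 = 88418220.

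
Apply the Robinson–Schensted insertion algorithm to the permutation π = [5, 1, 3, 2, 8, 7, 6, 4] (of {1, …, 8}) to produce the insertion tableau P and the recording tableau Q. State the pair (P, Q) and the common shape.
P = [1, 2, 4] / [3, 6] / [5, 7] / [8];  Q = [1, 3, 5] / [2, 6] / [4, 7] / [8];  common shape = (3, 2, 2, 1)

Row-insert the values π_1, π_2, … into P one at a time, bumping the leftmost entry strictly greater than the inserted value down to the next row. The recording tableau Q records, in position (i, j), the step at which that cell was added to P.
  Insert 5 (step 1): P = [5];  Q = [1]
  Insert 1 (step 2): P = [1] / [5];  Q = [1] / [2]
  Insert 3 (step 3): P = [1, 3] / [5];  Q = [1, 3] / [2]
  Insert 2 (step 4): P = [1, 2] / [3] / [5];  Q = [1, 3] / [2] / [4]
  Insert 8 (step 5): P = [1, 2, 8] / [3] / [5];  Q = [1, 3, 5] / [2] / [4]
  Insert 7 (step 6): P = [1, 2, 7] / [3, 8] / [5];  Q = [1, 3, 5] / [2, 6] / [4]
  Insert 6 (step 7): P = [1, 2, 6] / [3, 7] / [5, 8];  Q = [1, 3, 5] / [2, 6] / [4, 7]
  Insert 4 (step 8): P = [1, 2, 4] / [3, 6] / [5, 7] / [8];  Q = [1, 3, 5] / [2, 6] / [4, 7] / [8]
Final shape: (3, 2, 2, 1).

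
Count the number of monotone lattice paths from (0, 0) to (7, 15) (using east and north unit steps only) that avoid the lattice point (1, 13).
Number of paths = 170152

Total paths from (0, 0) to (7, 15): C(22, 7) = 170544. Paths through (1, 13): (paths (0, 0) → (1, 13)) × (paths (1, 13) → (7, 15)) = C(14, 1) · C(8, 6) = 14 · 28 = 392. Avoidance count = 170544 − 392 = 170152.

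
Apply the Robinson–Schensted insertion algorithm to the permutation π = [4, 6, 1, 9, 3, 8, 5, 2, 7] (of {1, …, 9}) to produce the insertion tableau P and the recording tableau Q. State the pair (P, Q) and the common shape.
P = [1, 2, 5, 7] / [3, 6, 8] / [4] / [9];  Q = [1, 2, 4, 9] / [3, 5, 6] / [7] / [8];  common shape = (4, 3, 1, 1)

Row-insert the values π_1, π_2, … into P one at a time, bumping the leftmost entry strictly greater than the inserted value down to the next row. The recording tableau Q records, in position (i, j), the step at which that cell was added to P.
  Insert 4 (step 1): P = [4];  Q = [1]
  Insert 6 (step 2): P = [4, 6];  Q = [1, 2]
  Insert 1 (step 3): P = [1, 6] / [4];  Q = [1, 2] / [3]
  Insert 9 (step 4): P = [1, 6, 9] / [4];  Q = [1, 2, 4] / [3]
  Insert 3 (step 5): P = [1, 3, 9] / [4, 6];  Q = [1, 2, 4] / [3, 5]
  Insert 8 (step 6): P = [1, 3, 8] / [4, 6, 9];  Q = [1, 2, 4] / [3, 5, 6]
  Insert 5 (step 7): P = [1, 3, 5] / [4, 6, 8] / [9];  Q = [1, 2, 4] / [3, 5, 6] / [7]
  Insert 2 (step 8): P = [1, 2, 5] / [3, 6, 8] / [4] / [9];  Q = [1, 2, 4] / [3, 5, 6] / [7] / [8]
  Insert 7 (step 9): P = [1, 2, 5, 7] / [3, 6, 8] / [4] / [9];  Q = [1, 2, 4, 9] / [3, 5, 6] / [7] / [8]
Final shape: (4, 3, 1, 1).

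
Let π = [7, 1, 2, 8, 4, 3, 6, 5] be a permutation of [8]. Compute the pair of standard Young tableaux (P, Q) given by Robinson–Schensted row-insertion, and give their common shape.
P = [1, 2, 3, 5] / [4, 6] / [7, 8];  Q = [1, 3, 4, 7] / [2, 5] / [6, 8];  common shape = (4, 2, 2)

Row-insert the values π_1, π_2, … into P one at a time, bumping the leftmost entry strictly greater than the inserted value down to the next row. The recording tableau Q records, in position (i, j), the step at which that cell was added to P.
  Insert 7 (step 1): P = [7];  Q = [1]
  Insert 1 (step 2): P = [1] / [7];  Q = [1] / [2]
  Insert 2 (step 3): P = [1, 2] / [7];  Q = [1, 3] / [2]
  Insert 8 (step 4): P = [1, 2, 8] / [7];  Q = [1, 3, 4] / [2]
  Insert 4 (step 5): P = [1, 2, 4] / [7, 8];  Q = [1, 3, 4] / [2, 5]
  Insert 3 (step 6): P = [1, 2, 3] / [4, 8] / [7];  Q = [1, 3, 4] / [2, 5] / [6]
  Insert 6 (step 7): P = [1, 2, 3, 6] / [4, 8] / [7];  Q = [1, 3, 4, 7] / [2, 5] / [6]
  Insert 5 (step 8): P = [1, 2, 3, 5] / [4, 6] / [7, 8];  Q = [1, 3, 4, 7] / [2, 5] / [6, 8]
Final shape: (4, 2, 2).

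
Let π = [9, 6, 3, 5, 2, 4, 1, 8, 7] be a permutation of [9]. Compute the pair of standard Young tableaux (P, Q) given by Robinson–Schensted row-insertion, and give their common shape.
P = [1, 4, 7] / [2, 5, 8] / [3] / [6] / [9];  Q = [1, 4, 8] / [2, 6, 9] / [3] / [5] / [7];  common shape = (3, 3, 1, 1, 1)

Row-insert the values π_1, π_2, … into P one at a time, bumping the leftmost entry strictly greater than the inserted value down to the next row. The recording tableau Q records, in position (i, j), the step at which that cell was added to P.
  Insert 9 (step 1): P = [9];  Q = [1]
  Insert 6 (step 2): P = [6] / [9];  Q = [1] / [2]
  Insert 3 (step 3): P = [3] / [6] / [9];  Q = [1] / [2] / [3]
  Insert 5 (step 4): P = [3, 5] / [6] / [9];  Q = [1, 4] / [2] / [3]
  Insert 2 (step 5): P = [2, 5] / [3] / [6] / [9];  Q = [1, 4] / [2] / [3] / [5]
  Insert 4 (step 6): P = [2, 4] / [3, 5] / [6] / [9];  Q = [1, 4] / [2, 6] / [3] / [5]
  Insert 1 (step 7): P = [1, 4] / [2, 5] / [3] / [6] / [9];  Q = [1, 4] / [2, 6] / [3] / [5] / [7]
  Insert 8 (step 8): P = [1, 4, 8] / [2, 5] / [3] / [6] / [9];  Q = [1, 4, 8] / [2, 6] / [3] / [5] / [7]
  Insert 7 (step 9): P = [1, 4, 7] / [2, 5, 8] / [3] / [6] / [9];  Q = [1, 4, 8] / [2, 6, 9] / [3] / [5] / [7]
Final shape: (3, 3, 1, 1, 1).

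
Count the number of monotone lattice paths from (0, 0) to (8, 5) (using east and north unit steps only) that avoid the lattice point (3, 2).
Number of paths = 727

Total paths from (0, 0) to (8, 5): C(13, 8) = 1287. Paths through (3, 2): (paths (0, 0) → (3, 2)) × (paths (3, 2) → (8, 5)) = C(5, 3) · C(8, 5) = 10 · 56 = 560. Avoidance count = 1287 − 560 = 727.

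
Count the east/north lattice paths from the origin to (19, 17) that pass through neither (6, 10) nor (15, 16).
Number of paths = 6674415665

Inclusion–exclusion. Total paths: C(36, 19) = 8597496600. Through P₁: C(16, 6)·C(20, 13) = 620780160. Through P₂: C(31, 15)·C(5, 4) = 1502700975. Since P₁ is strictly southwest of P₂, a monotone path through both must visit P₁ then P₂; paths through both = C(16, 6)·C(15, 9)·C(5, 4) = 200400200. Avoid both = 8597496600 − 620780160 − 1502700975 + 200400200 = 6674415665.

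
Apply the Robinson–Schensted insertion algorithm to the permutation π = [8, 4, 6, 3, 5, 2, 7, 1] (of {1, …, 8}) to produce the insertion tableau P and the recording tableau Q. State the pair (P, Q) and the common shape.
P = [1, 5, 7] / [2, 6] / [3] / [4] / [8];  Q = [1, 3, 7] / [2, 5] / [4] / [6] / [8];  common shape = (3, 2, 1, 1, 1)

Row-insert the values π_1, π_2, … into P one at a time, bumping the leftmost entry strictly greater than the inserted value down to the next row. The recording tableau Q records, in position (i, j), the step at which that cell was added to P.
  Insert 8 (step 1): P = [8];  Q = [1]
  Insert 4 (step 2): P = [4] / [8];  Q = [1] / [2]
  Insert 6 (step 3): P = [4, 6] / [8];  Q = [1, 3] / [2]
  Insert 3 (step 4): P = [3, 6] / [4] / [8];  Q = [1, 3] / [2] / [4]
  Insert 5 (step 5): P = [3, 5] / [4, 6] / [8];  Q = [1, 3] / [2, 5] / [4]
  Insert 2 (step 6): P = [2, 5] / [3, 6] / [4] / [8];  Q = [1, 3] / [2, 5] / [4] / [6]
  Insert 7 (step 7): P = [2, 5, 7] / [3, 6] / [4] / [8];  Q = [1, 3, 7] / [2, 5] / [4] / [6]
  Insert 1 (step 8): P = [1, 5, 7] / [2, 6] / [3] / [4] / [8];  Q = [1, 3, 7] / [2, 5] / [4] / [6] / [8]
Final shape: (3, 2, 1, 1, 1).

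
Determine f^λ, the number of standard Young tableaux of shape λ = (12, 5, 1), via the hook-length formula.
# SYT of shape (12, 5, 1) = 53040

Hook-length formula: f^λ = n! / Π hook(c), product over all cells c of the Young diagram. For λ = (12, 5, 1), n = 18 boxes. Hook lengths by row (left-to-right, top-to-bottom): [14, 12, 11, 10, 9, 7, 6, 5, 4, 3, 2, 1]; [6, 4, 3, 2, 1]; [1]. Product of hooks = 120708403200. So f^λ = 18! / 120708403200 = 6402373705728000 / 120708403200 = 53040.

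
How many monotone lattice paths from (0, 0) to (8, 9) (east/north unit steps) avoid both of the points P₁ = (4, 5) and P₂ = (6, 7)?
Number of paths = 9730

Inclusion–exclusion. Total paths: C(17, 8) = 24310. Through P₁: C(9, 4)·C(8, 4) = 8820. Through P₂: C(13, 6)·C(4, 2) = 10296. Since P₁ is strictly southwest of P₂, a monotone path through both must visit P₁ then P₂; paths through both = C(9, 4)·C(4, 2)·C(4, 2) = 4536. Avoid both = 24310 − 8820 − 10296 + 4536 = 9730.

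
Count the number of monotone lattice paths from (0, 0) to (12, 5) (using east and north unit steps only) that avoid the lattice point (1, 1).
Number of paths = 3458

Total paths from (0, 0) to (12, 5): C(17, 12) = 6188. Paths through (1, 1): (paths (0, 0) → (1, 1)) × (paths (1, 1) → (12, 5)) = C(2, 1) · C(15, 11) = 2 · 1365 = 2730. Avoidance count = 6188 − 2730 = 3458.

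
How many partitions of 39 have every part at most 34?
p(39, parts ≤ 34) = 31173

Use the recurrence p(n, m) = p(n, m−1) + p(n−m, m): either the largest part is < m (count p(n, m−1)) or the largest part is exactly m (remove one copy of m, count p(n−m, m)). With p(0, ·) = 1 this gives p(39, parts ≤ 34) = 31173. (By conjugating Young diagrams, this also counts partitions of 39 into at most 34 parts.)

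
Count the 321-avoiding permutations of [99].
C_99 = 227508830794229349661819540395688853956041682601541047340

These 321-avoiding permutations are counted by the Catalan number C_n = (1/(n + 1)) · C(2n, n). For n = 99: C_99 = (1/100) · C(198, 99) = 22750883079422934966181954039568885395604168260154104734000/100 = 227508830794229349661819540395688853956041682601541047340.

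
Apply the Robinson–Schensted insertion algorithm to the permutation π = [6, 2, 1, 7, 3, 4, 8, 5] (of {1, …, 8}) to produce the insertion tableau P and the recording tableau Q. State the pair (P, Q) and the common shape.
P = [1, 3, 4, 5] / [2, 7, 8] / [6];  Q = [1, 4, 6, 7] / [2, 5, 8] / [3];  common shape = (4, 3, 1)

Row-insert the values π_1, π_2, … into P one at a time, bumping the leftmost entry strictly greater than the inserted value down to the next row. The recording tableau Q records, in position (i, j), the step at which that cell was added to P.
  Insert 6 (step 1): P = [6];  Q = [1]
  Insert 2 (step 2): P = [2] / [6];  Q = [1] / [2]
  Insert 1 (step 3): P = [1] / [2] / [6];  Q = [1] / [2] / [3]
  Insert 7 (step 4): P = [1, 7] / [2] / [6];  Q = [1, 4] / [2] / [3]
  Insert 3 (step 5): P = [1, 3] / [2, 7] / [6];  Q = [1, 4] / [2, 5] / [3]
  Insert 4 (step 6): P = [1, 3, 4] / [2, 7] / [6];  Q = [1, 4, 6] / [2, 5] / [3]
  Insert 8 (step 7): P = [1, 3, 4, 8] / [2, 7] / [6];  Q = [1, 4, 6, 7] / [2, 5] / [3]
  Insert 5 (step 8): P = [1, 3, 4, 5] / [2, 7, 8] / [6];  Q = [1, 4, 6, 7] / [2, 5, 8] / [3]
Final shape: (4, 3, 1).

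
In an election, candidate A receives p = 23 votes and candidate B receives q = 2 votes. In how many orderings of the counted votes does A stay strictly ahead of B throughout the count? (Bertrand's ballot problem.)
Strict-lead orderings = 252

Total orderings of the 25 votes with 23 for A: C(25, 23) = 300. By the Bertrand ballot formula (Cycle Lemma / reflection principle), the number of orderings in which A is strictly ahead of B throughout is (p − q)/(p + q) · C(p + q, p) = (23 − 2)/(23 + 2) · 300 = 252.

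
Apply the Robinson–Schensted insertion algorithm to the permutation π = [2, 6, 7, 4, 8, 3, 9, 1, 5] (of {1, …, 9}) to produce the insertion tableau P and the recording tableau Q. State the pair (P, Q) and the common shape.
P = [1, 3, 5, 8, 9] / [2, 7] / [4] / [6];  Q = [1, 2, 3, 5, 7] / [4, 9] / [6] / [8];  common shape = (5, 2, 1, 1)

Row-insert the values π_1, π_2, … into P one at a time, bumping the leftmost entry strictly greater than the inserted value down to the next row. The recording tableau Q records, in position (i, j), the step at which that cell was added to P.
  Insert 2 (step 1): P = [2];  Q = [1]
  Insert 6 (step 2): P = [2, 6];  Q = [1, 2]
  Insert 7 (step 3): P = [2, 6, 7];  Q = [1, 2, 3]
  Insert 4 (step 4): P = [2, 4, 7] / [6];  Q = [1, 2, 3] / [4]
  Insert 8 (step 5): P = [2, 4, 7, 8] / [6];  Q = [1, 2, 3, 5] / [4]
  Insert 3 (step 6): P = [2, 3, 7, 8] / [4] / [6];  Q = [1, 2, 3, 5] / [4] / [6]
  Insert 9 (step 7): P = [2, 3, 7, 8, 9] / [4] / [6];  Q = [1, 2, 3, 5, 7] / [4] / [6]
  Insert 1 (step 8): P = [1, 3, 7, 8, 9] / [2] / [4] / [6];  Q = [1, 2, 3, 5, 7] / [4] / [6] / [8]
  Insert 5 (step 9): P = [1, 3, 5, 8, 9] / [2, 7] / [4] / [6];  Q = [1, 2, 3, 5, 7] / [4, 9] / [6] / [8]
Final shape: (5, 2, 1, 1).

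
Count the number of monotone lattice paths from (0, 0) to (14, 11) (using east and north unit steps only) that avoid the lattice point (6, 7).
Number of paths = 3607980

Total paths from (0, 0) to (14, 11): C(25, 14) = 4457400. Paths through (6, 7): (paths (0, 0) → (6, 7)) × (paths (6, 7) → (14, 11)) = C(13, 6) · C(12, 8) = 1716 · 495 = 849420. Avoidance count = 4457400 − 849420 = 3607980.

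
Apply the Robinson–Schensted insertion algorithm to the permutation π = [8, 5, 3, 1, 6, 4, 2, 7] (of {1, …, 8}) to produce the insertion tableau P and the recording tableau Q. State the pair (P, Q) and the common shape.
P = [1, 2, 7] / [3, 4] / [5, 6] / [8];  Q = [1, 5, 8] / [2, 6] / [3, 7] / [4];  common shape = (3, 2, 2, 1)

Row-insert the values π_1, π_2, … into P one at a time, bumping the leftmost entry strictly greater than the inserted value down to the next row. The recording tableau Q records, in position (i, j), the step at which that cell was added to P.
  Insert 8 (step 1): P = [8];  Q = [1]
  Insert 5 (step 2): P = [5] / [8];  Q = [1] / [2]
  Insert 3 (step 3): P = [3] / [5] / [8];  Q = [1] / [2] / [3]
  Insert 1 (step 4): P = [1] / [3] / [5] / [8];  Q = [1] / [2] / [3] / [4]
  Insert 6 (step 5): P = [1, 6] / [3] / [5] / [8];  Q = [1, 5] / [2] / [3] / [4]
  Insert 4 (step 6): P = [1, 4] / [3, 6] / [5] / [8];  Q = [1, 5] / [2, 6] / [3] / [4]
  Insert 2 (step 7): P = [1, 2] / [3, 4] / [5, 6] / [8];  Q = [1, 5] / [2, 6] / [3, 7] / [4]
  Insert 7 (step 8): P = [1, 2, 7] / [3, 4] / [5, 6] / [8];  Q = [1, 5, 8] / [2, 6] / [3, 7] / [4]
Final shape: (3, 2, 2, 1).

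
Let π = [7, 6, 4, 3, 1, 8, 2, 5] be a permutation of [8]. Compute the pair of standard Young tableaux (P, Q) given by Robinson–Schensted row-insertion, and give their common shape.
P = [1, 2, 5] / [3, 8] / [4] / [6] / [7];  Q = [1, 6, 8] / [2, 7] / [3] / [4] / [5];  common shape = (3, 2, 1, 1, 1)

Row-insert the values π_1, π_2, … into P one at a time, bumping the leftmost entry strictly greater than the inserted value down to the next row. The recording tableau Q records, in position (i, j), the step at which that cell was added to P.
  Insert 7 (step 1): P = [7];  Q = [1]
  Insert 6 (step 2): P = [6] / [7];  Q = [1] / [2]
  Insert 4 (step 3): P = [4] / [6] / [7];  Q = [1] / [2] / [3]
  Insert 3 (step 4): P = [3] / [4] / [6] / [7];  Q = [1] / [2] / [3] / [4]
  Insert 1 (step 5): P = [1] / [3] / [4] / [6] / [7];  Q = [1] / [2] / [3] / [4] / [5]
  Insert 8 (step 6): P = [1, 8] / [3] / [4] / [6] / [7];  Q = [1, 6] / [2] / [3] / [4] / [5]
  Insert 2 (step 7): P = [1, 2] / [3, 8] / [4] / [6] / [7];  Q = [1, 6] / [2, 7] / [3] / [4] / [5]
  Insert 5 (step 8): P = [1, 2, 5] / [3, 8] / [4] / [6] / [7];  Q = [1, 6, 8] / [2, 7] / [3] / [4] / [5]
Final shape: (3, 2, 1, 1, 1).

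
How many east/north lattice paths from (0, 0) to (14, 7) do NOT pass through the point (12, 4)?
Number of paths = 98080

Total paths from (0, 0) to (14, 7): C(21, 14) = 116280. Paths through (12, 4): (paths (0, 0) → (12, 4)) × (paths (12, 4) → (14, 7)) = C(16, 12) · C(5, 2) = 1820 · 10 = 18200. Avoidance count = 116280 − 18200 = 98080.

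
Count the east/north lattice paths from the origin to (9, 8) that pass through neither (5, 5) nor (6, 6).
Number of paths = 11290

Inclusion–exclusion. Total paths: C(17, 9) = 24310. Through P₁: C(10, 5)·C(7, 4) = 8820. Through P₂: C(12, 6)·C(5, 3) = 9240. Since P₁ is strictly southwest of P₂, a monotone path through both must visit P₁ then P₂; paths through both = C(10, 5)·C(2, 1)·C(5, 3) = 5040. Avoid both = 24310 − 8820 − 9240 + 5040 = 11290.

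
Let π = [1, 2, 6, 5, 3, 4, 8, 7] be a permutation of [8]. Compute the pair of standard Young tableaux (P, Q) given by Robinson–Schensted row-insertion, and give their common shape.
P = [1, 2, 3, 4, 7] / [5, 8] / [6];  Q = [1, 2, 3, 6, 7] / [4, 8] / [5];  common shape = (5, 2, 1)

Row-insert the values π_1, π_2, … into P one at a time, bumping the leftmost entry strictly greater than the inserted value down to the next row. The recording tableau Q records, in position (i, j), the step at which that cell was added to P.
  Insert 1 (step 1): P = [1];  Q = [1]
  Insert 2 (step 2): P = [1, 2];  Q = [1, 2]
  Insert 6 (step 3): P = [1, 2, 6];  Q = [1, 2, 3]
  Insert 5 (step 4): P = [1, 2, 5] / [6];  Q = [1, 2, 3] / [4]
  Insert 3 (step 5): P = [1, 2, 3] / [5] / [6];  Q = [1, 2, 3] / [4] / [5]
  Insert 4 (step 6): P = [1, 2, 3, 4] / [5] / [6];  Q = [1, 2, 3, 6] / [4] / [5]
  Insert 8 (step 7): P = [1, 2, 3, 4, 8] / [5] / [6];  Q = [1, 2, 3, 6, 7] / [4] / [5]
  Insert 7 (step 8): P = [1, 2, 3, 4, 7] / [5, 8] / [6];  Q = [1, 2, 3, 6, 7] / [4, 8] / [5]
Final shape: (5, 2, 1).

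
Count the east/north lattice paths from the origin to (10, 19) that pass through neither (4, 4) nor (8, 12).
Number of paths = 12944010

Inclusion–exclusion. Total paths: C(29, 10) = 20030010. Through P₁: C(8, 4)·C(21, 6) = 3798480. Through P₂: C(20, 8)·C(9, 2) = 4534920. Since P₁ is strictly southwest of P₂, a monotone path through both must visit P₁ then P₂; paths through both = C(8, 4)·C(12, 4)·C(9, 2) = 1247400. Avoid both = 20030010 − 3798480 − 4534920 + 1247400 = 12944010.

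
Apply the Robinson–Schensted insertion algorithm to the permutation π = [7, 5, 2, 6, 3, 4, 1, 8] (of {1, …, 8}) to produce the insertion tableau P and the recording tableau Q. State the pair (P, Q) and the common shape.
P = [1, 3, 4, 8] / [2, 6] / [5] / [7];  Q = [1, 4, 6, 8] / [2, 5] / [3] / [7];  common shape = (4, 2, 1, 1)

Row-insert the values π_1, π_2, … into P one at a time, bumping the leftmost entry strictly greater than the inserted value down to the next row. The recording tableau Q records, in position (i, j), the step at which that cell was added to P.
  Insert 7 (step 1): P = [7];  Q = [1]
  Insert 5 (step 2): P = [5] / [7];  Q = [1] / [2]
  Insert 2 (step 3): P = [2] / [5] / [7];  Q = [1] / [2] / [3]
  Insert 6 (step 4): P = [2, 6] / [5] / [7];  Q = [1, 4] / [2] / [3]
  Insert 3 (step 5): P = [2, 3] / [5, 6] / [7];  Q = [1, 4] / [2, 5] / [3]
  Insert 4 (step 6): P = [2, 3, 4] / [5, 6] / [7];  Q = [1, 4, 6] / [2, 5] / [3]
  Insert 1 (step 7): P = [1, 3, 4] / [2, 6] / [5] / [7];  Q = [1, 4, 6] / [2, 5] / [3] / [7]
  Insert 8 (step 8): P = [1, 3, 4, 8] / [2, 6] / [5] / [7];  Q = [1, 4, 6, 8] / [2, 5] / [3] / [7]
Final shape: (4, 2, 1, 1).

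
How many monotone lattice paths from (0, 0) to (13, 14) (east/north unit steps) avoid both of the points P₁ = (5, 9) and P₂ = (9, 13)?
Number of paths = 15695326

Inclusion–exclusion. Total paths: C(27, 13) = 20058300. Through P₁: C(14, 5)·C(13, 8) = 2576574. Through P₂: C(22, 9)·C(5, 4) = 2487100. Since P₁ is strictly southwest of P₂, a monotone path through both must visit P₁ then P₂; paths through both = C(14, 5)·C(8, 4)·C(5, 4) = 700700. Avoid both = 20058300 − 2576574 − 2487100 + 700700 = 15695326.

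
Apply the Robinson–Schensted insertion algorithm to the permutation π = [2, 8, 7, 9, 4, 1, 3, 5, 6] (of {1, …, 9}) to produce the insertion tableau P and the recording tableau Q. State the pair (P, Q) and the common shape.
P = [1, 3, 5, 6] / [2, 4, 9] / [7] / [8];  Q = [1, 2, 4, 9] / [3, 7, 8] / [5] / [6];  common shape = (4, 3, 1, 1)

Row-insert the values π_1, π_2, … into P one at a time, bumping the leftmost entry strictly greater than the inserted value down to the next row. The recording tableau Q records, in position (i, j), the step at which that cell was added to P.
  Insert 2 (step 1): P = [2];  Q = [1]
  Insert 8 (step 2): P = [2, 8];  Q = [1, 2]
  Insert 7 (step 3): P = [2, 7] / [8];  Q = [1, 2] / [3]
  Insert 9 (step 4): P = [2, 7, 9] / [8];  Q = [1, 2, 4] / [3]
  Insert 4 (step 5): P = [2, 4, 9] / [7] / [8];  Q = [1, 2, 4] / [3] / [5]
  Insert 1 (step 6): P = [1, 4, 9] / [2] / [7] / [8];  Q = [1, 2, 4] / [3] / [5] / [6]
  Insert 3 (step 7): P = [1, 3, 9] / [2, 4] / [7] / [8];  Q = [1, 2, 4] / [3, 7] / [5] / [6]
  Insert 5 (step 8): P = [1, 3, 5] / [2, 4, 9] / [7] / [8];  Q = [1, 2, 4] / [3, 7, 8] / [5] / [6]
  Insert 6 (step 9): P = [1, 3, 5, 6] / [2, 4, 9] / [7] / [8];  Q = [1, 2, 4, 9] / [3, 7, 8] / [5] / [6]
Final shape: (4, 3, 1, 1).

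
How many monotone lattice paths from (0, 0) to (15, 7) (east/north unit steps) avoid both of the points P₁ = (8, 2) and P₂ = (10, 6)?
Number of paths = 90906

Inclusion–exclusion. Total paths: C(22, 15) = 170544. Through P₁: C(10, 8)·C(12, 7) = 35640. Through P₂: C(16, 10)·C(6, 5) = 48048. Since P₁ is strictly southwest of P₂, a monotone path through both must visit P₁ then P₂; paths through both = C(10, 8)·C(6, 2)·C(6, 5) = 4050. Avoid both = 170544 − 35640 − 48048 + 4050 = 90906.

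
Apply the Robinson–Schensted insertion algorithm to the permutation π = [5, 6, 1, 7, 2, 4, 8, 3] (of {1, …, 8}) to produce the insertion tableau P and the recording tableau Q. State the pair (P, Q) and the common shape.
P = [1, 2, 3, 8] / [4, 6, 7] / [5];  Q = [1, 2, 4, 7] / [3, 5, 6] / [8];  common shape = (4, 3, 1)

Row-insert the values π_1, π_2, … into P one at a time, bumping the leftmost entry strictly greater than the inserted value down to the next row. The recording tableau Q records, in position (i, j), the step at which that cell was added to P.
  Insert 5 (step 1): P = [5];  Q = [1]
  Insert 6 (step 2): P = [5, 6];  Q = [1, 2]
  Insert 1 (step 3): P = [1, 6] / [5];  Q = [1, 2] / [3]
  Insert 7 (step 4): P = [1, 6, 7] / [5];  Q = [1, 2, 4] / [3]
  Insert 2 (step 5): P = [1, 2, 7] / [5, 6];  Q = [1, 2, 4] / [3, 5]
  Insert 4 (step 6): P = [1, 2, 4] / [5, 6, 7];  Q = [1, 2, 4] / [3, 5, 6]
  Insert 8 (step 7): P = [1, 2, 4, 8] / [5, 6, 7];  Q = [1, 2, 4, 7] / [3, 5, 6]
  Insert 3 (step 8): P = [1, 2, 3, 8] / [4, 6, 7] / [5];  Q = [1, 2, 4, 7] / [3, 5, 6] / [8]
Final shape: (4, 3, 1).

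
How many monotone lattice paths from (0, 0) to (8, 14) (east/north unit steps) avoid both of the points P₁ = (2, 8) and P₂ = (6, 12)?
Number of paths = 185706

Inclusion–exclusion. Total paths: C(22, 8) = 319770. Through P₁: C(10, 2)·C(12, 6) = 41580. Through P₂: C(18, 6)·C(4, 2) = 111384. Since P₁ is strictly southwest of P₂, a monotone path through both must visit P₁ then P₂; paths through both = C(10, 2)·C(8, 4)·C(4, 2) = 18900. Avoid both = 319770 − 41580 − 111384 + 18900 = 185706.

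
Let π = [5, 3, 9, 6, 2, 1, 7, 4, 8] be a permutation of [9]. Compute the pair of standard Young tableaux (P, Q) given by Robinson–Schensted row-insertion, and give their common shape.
P = [1, 4, 7, 8] / [2, 6] / [3, 9] / [5];  Q = [1, 3, 7, 9] / [2, 4] / [5, 8] / [6];  common shape = (4, 2, 2, 1)

Row-insert the values π_1, π_2, … into P one at a time, bumping the leftmost entry strictly greater than the inserted value down to the next row. The recording tableau Q records, in position (i, j), the step at which that cell was added to P.
  Insert 5 (step 1): P = [5];  Q = [1]
  Insert 3 (step 2): P = [3] / [5];  Q = [1] / [2]
  Insert 9 (step 3): P = [3, 9] / [5];  Q = [1, 3] / [2]
  Insert 6 (step 4): P = [3, 6] / [5, 9];  Q = [1, 3] / [2, 4]
  Insert 2 (step 5): P = [2, 6] / [3, 9] / [5];  Q = [1, 3] / [2, 4] / [5]
  Insert 1 (step 6): P = [1, 6] / [2, 9] / [3] / [5];  Q = [1, 3] / [2, 4] / [5] / [6]
  Insert 7 (step 7): P = [1, 6, 7] / [2, 9] / [3] / [5];  Q = [1, 3, 7] / [2, 4] / [5] / [6]
  Insert 4 (step 8): P = [1, 4, 7] / [2, 6] / [3, 9] / [5];  Q = [1, 3, 7] / [2, 4] / [5, 8] / [6]
  Insert 8 (step 9): P = [1, 4, 7, 8] / [2, 6] / [3, 9] / [5];  Q = [1, 3, 7, 9] / [2, 4] / [5, 8] / [6]
Final shape: (4, 2, 2, 1).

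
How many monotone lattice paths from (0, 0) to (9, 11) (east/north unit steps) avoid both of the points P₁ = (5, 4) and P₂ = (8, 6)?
Number of paths = 115922

Inclusion–exclusion. Total paths: C(20, 9) = 167960. Through P₁: C(9, 5)·C(11, 4) = 41580. Through P₂: C(14, 8)·C(6, 1) = 18018. Since P₁ is strictly southwest of P₂, a monotone path through both must visit P₁ then P₂; paths through both = C(9, 5)·C(5, 3)·C(6, 1) = 7560. Avoid both = 167960 − 41580 − 18018 + 7560 = 115922.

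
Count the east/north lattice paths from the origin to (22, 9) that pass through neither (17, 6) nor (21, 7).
Number of paths = 12469128

Inclusion–exclusion. Total paths: C(31, 22) = 20160075. Through P₁: C(23, 17)·C(8, 5) = 5653032. Through P₂: C(28, 21)·C(3, 1) = 3552120. Since P₁ is strictly southwest of P₂, a monotone path through both must visit P₁ then P₂; paths through both = C(23, 17)·C(5, 4)·C(3, 1) = 1514205. Avoid both = 20160075 − 5653032 − 3552120 + 1514205 = 12469128.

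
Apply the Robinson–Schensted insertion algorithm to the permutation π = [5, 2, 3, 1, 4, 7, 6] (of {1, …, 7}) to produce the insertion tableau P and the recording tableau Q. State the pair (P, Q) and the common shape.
P = [1, 3, 4, 6] / [2, 7] / [5];  Q = [1, 3, 5, 6] / [2, 7] / [4];  common shape = (4, 2, 1)

Row-insert the values π_1, π_2, … into P one at a time, bumping the leftmost entry strictly greater than the inserted value down to the next row. The recording tableau Q records, in position (i, j), the step at which that cell was added to P.
  Insert 5 (step 1): P = [5];  Q = [1]
  Insert 2 (step 2): P = [2] / [5];  Q = [1] / [2]
  Insert 3 (step 3): P = [2, 3] / [5];  Q = [1, 3] / [2]
  Insert 1 (step 4): P = [1, 3] / [2] / [5];  Q = [1, 3] / [2] / [4]
  Insert 4 (step 5): P = [1, 3, 4] / [2] / [5];  Q = [1, 3, 5] / [2] / [4]
  Insert 7 (step 6): P = [1, 3, 4, 7] / [2] / [5];  Q = [1, 3, 5, 6] / [2] / [4]
  Insert 6 (step 7): P = [1, 3, 4, 6] / [2, 7] / [5];  Q = [1, 3, 5, 6] / [2, 7] / [4]
Final shape: (4, 2, 1).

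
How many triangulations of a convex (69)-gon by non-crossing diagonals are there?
C_67 = 22033725021956517463358552614056949950

These polygon triangulations are counted by the Catalan number C_n = (1/(n + 1)) · C(2n, n). For n = 67: C_67 = (1/68) · C(134, 67) = 1498293301493043187508381577755872596600/68 = 22033725021956517463358552614056949950.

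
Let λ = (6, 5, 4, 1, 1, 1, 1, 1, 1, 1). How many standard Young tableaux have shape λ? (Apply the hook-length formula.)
# SYT of shape (6, 5, 4, 1, 1, 1, 1, 1, 1, 1) = 458422272

Hook-length formula: f^λ = n! / Π hook(c), product over all cells c of the Young diagram. For λ = (6, 5, 4, 1, 1, 1, 1, 1, 1, 1), n = 22 boxes. Hook lengths by row (left-to-right, top-to-bottom): [15, 7, 6, 5, 3, 1]; [13, 5, 4, 3, 1]; [11, 3, 2, 1]; [7]; [6]; [5]; [4]; [3]; [2]; [1]. Product of hooks = 2451889440000. So f^λ = 22! / 2451889440000 = 1124000727777607680000 / 2451889440000 = 458422272.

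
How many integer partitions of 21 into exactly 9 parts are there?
p(21, 9 parts) = 73

Partitions of n into exactly k parts are in bijection with partitions of n − k into at most k parts (subtract 1 from each part). So p(21, exactly 9) = p(12, parts ≤ 9). Computing via the recurrence p(m, j) = p(m, j−1) + p(m−j, j) gives 73.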